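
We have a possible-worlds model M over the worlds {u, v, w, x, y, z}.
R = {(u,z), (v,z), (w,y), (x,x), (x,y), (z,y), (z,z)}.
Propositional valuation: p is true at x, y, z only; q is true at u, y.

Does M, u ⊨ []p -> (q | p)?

Yes

At u: []p is true, q | p is true, so []p -> (q | p) is true.
  At u: []p requires p at every successor {z}.
    At z: p is true.
  So []p is true at u.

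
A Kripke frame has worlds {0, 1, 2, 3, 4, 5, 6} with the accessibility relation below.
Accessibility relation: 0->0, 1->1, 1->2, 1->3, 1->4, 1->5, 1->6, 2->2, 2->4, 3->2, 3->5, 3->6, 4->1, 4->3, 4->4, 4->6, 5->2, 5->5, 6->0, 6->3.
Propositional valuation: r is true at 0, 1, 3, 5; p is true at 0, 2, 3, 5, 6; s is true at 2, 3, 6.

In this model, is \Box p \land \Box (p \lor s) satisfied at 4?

No

At 4: \Box p is false, \Box (p \lor s) is false, so \Box p \land \Box (p \lor s) is false.
  At 4: \Box p requires p at every successor {1, 3, 4, 6}.
    p fails at 1, so \Box p is false at 4.
  At 4: \Box (p \lor s) requires p \lor s at every successor {1, 3, 4, 6}.
    p \lor s fails at 1, so \Box (p \lor s) is false at 4.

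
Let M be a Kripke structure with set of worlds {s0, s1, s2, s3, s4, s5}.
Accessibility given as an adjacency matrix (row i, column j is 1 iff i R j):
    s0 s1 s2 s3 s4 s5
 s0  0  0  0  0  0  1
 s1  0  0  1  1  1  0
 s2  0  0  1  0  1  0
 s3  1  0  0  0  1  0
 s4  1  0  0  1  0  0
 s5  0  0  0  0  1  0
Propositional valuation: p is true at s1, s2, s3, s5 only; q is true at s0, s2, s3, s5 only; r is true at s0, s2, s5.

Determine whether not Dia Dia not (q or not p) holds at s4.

At s4: Dia Dia not (q or not p) is false, so not Dia Dia not (q or not p) is true.
  At s4: Dia Dia not (q or not p) requires Dia not (q or not p) at some successor in {s0, s3}.
    At s0: Dia not (q or not p) is false.
    At s3: Dia not (q or not p) is false.
  So Dia Dia not (q or not p) is false at s4.

Yes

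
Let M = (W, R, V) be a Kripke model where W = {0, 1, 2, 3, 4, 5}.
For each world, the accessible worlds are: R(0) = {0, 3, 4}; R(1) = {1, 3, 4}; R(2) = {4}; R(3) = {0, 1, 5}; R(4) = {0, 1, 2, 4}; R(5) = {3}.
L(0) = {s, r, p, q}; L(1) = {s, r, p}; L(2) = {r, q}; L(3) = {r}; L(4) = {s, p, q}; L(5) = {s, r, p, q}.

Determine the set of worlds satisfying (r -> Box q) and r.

2

Let φ = (r -> Box q) and r. Evaluate φ at each world:
  0 (successors {0, 3, 4}): φ is false.
  1 (successors {1, 3, 4}): φ is false.
  2 (successors {4}): φ is true.
  3 (successors {0, 1, 5}): φ is false.
  4 (successors {0, 1, 2, 4}): φ is false.
  5 (successors {3}): φ is false.
For instance, at 1:
  At 1: r -> Box q is false, r is true, so (r -> Box q) and r is false.
    At 1: r is true, Box q is false, so r -> Box q is false.
      At 1: Box q requires q at every successor {1, 3, 4}.
        q fails at 1, so Box q is false at 1.
Satisfying worlds: {2}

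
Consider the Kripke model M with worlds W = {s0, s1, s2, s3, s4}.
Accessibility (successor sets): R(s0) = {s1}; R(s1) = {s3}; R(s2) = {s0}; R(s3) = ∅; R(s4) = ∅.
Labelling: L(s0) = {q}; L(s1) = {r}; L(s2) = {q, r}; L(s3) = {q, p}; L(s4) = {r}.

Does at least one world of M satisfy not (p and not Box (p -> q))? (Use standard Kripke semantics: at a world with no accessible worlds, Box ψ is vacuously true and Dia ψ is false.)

Yes

Recall that Box ψ holds at a world iff ψ holds at every accessible world, and Dia ψ holds iff ψ holds at some accessible world.
Let φ = not (p and not Box (p -> q)). Evaluate φ at each world:
  s0 (successors {s1}): φ is true.
  s1 (successors {s3}): φ is true.
  s2 (successors {s0}): φ is true.
  s3 (successors ∅): φ is true.
  s4 (successors ∅): φ is true.
Detail at s0 (witness):
  At s0: p and not Box (p -> q) is false, so not (p and not Box (p -> q)) is true.
    At s0: p is false, not Box (p -> q) is false, so p and not Box (p -> q) is false.
      At s0: Box (p -> q) is true, so not Box (p -> q) is false.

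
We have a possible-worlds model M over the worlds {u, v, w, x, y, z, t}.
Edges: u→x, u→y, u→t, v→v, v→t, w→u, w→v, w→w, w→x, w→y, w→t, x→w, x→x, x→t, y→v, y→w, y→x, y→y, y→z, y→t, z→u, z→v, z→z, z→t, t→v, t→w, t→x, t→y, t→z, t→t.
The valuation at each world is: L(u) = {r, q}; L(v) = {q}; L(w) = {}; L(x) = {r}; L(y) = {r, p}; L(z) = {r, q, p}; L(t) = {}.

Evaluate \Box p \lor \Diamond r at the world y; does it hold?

Yes

Recall that \Box ψ holds at a world iff ψ holds at every accessible world, and \Diamond ψ holds iff ψ holds at some accessible world.
At y: \Box p is false, \Diamond r is true, so \Box p \lor \Diamond r is true.
  At y: \Box p requires p at every successor {v, w, x, y, z, t}.
    p fails at v, so \Box p is false at y.
  At y: \Diamond r requires r at some successor in {v, w, x, y, z, t}.
    r holds at x, so \Diamond r is true at y.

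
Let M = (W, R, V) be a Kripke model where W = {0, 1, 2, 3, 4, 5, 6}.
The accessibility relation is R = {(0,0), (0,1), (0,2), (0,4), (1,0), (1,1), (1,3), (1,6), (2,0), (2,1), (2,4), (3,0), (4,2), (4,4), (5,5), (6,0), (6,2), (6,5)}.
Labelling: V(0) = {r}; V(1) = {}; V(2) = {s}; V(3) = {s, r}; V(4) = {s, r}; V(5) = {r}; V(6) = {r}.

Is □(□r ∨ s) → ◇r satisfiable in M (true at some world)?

Yes

Let φ = □(□r ∨ s) → ◇r. Evaluate φ at each world:
  0 (successors {0, 1, 2, 4}): φ is true.
  1 (successors {0, 1, 3, 6}): φ is true.
  2 (successors {0, 1, 4}): φ is true.
  3 (successors {0}): φ is true.
  4 (successors {2, 4}): φ is true.
  5 (successors {5}): φ is true.
  6 (successors {0, 2, 5}): φ is true.
Detail at 0 (witness):
  At 0: □(□r ∨ s) is false, ◇r is true, so □(□r ∨ s) → ◇r is true.
    At 0: □(□r ∨ s) requires □r ∨ s at every successor {0, 1, 2, 4}.
      □r ∨ s fails at 0, so □(□r ∨ s) is false at 0.
    At 0: ◇r requires r at some successor in {0, 1, 2, 4}.
      r holds at 0, so ◇r is true at 0.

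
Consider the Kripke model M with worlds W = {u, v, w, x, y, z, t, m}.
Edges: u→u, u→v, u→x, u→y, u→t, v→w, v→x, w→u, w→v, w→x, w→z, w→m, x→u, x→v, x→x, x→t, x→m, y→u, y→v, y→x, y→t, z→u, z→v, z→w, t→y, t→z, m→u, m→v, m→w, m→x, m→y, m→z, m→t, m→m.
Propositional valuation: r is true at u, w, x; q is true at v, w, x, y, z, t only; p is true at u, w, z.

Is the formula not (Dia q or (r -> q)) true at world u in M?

At u: Dia q or (r -> q) is true, so not (Dia q or (r -> q)) is false.
  At u: Dia q is true, r -> q is false, so Dia q or (r -> q) is true.
    At u: Dia q requires q at some successor in {u, v, x, y, t}.
      q holds at v, so Dia q is true at u.

No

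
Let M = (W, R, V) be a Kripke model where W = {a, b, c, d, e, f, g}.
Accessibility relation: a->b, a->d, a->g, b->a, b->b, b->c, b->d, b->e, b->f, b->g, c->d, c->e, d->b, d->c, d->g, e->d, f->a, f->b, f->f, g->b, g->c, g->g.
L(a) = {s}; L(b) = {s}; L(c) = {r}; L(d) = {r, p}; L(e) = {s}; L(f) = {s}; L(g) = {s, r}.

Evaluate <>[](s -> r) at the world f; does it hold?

No

At f: <>[](s -> r) requires [](s -> r) at some successor in {a, b, f}.
  At a: [](s -> r) is false.
  At b: [](s -> r) is false.
  At f: [](s -> r) is false.
So <>[](s -> r) is false at f.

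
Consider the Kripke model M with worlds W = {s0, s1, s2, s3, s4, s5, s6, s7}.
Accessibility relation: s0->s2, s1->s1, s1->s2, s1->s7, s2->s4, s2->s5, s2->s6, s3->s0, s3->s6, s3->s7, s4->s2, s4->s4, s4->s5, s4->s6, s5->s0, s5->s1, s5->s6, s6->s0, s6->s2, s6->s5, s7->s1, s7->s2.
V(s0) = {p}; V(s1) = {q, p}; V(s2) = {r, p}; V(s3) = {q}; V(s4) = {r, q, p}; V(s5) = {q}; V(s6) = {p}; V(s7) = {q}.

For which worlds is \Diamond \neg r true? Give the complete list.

s1, s2, s3, s4, s5, s6, s7

Let φ = \Diamond \neg r. Evaluate φ at each world:
  s0 (successors {s2}): φ is false.
  s1 (successors {s1, s2, s7}): φ is true.
  s2 (successors {s4, s5, s6}): φ is true.
  s3 (successors {s0, s6, s7}): φ is true.
  s4 (successors {s2, s4, s5, s6}): φ is true.
  s5 (successors {s0, s1, s6}): φ is true.
  s6 (successors {s0, s2, s5}): φ is true.
  s7 (successors {s1, s2}): φ is true.
For instance, at s3:
  At s3: \Diamond \neg r requires \neg r at some successor in {s0, s6, s7}.
    \neg r holds at s0, so \Diamond \neg r is true at s3.
Satisfying worlds: {s1, s2, s3, s4, s5, s6, s7}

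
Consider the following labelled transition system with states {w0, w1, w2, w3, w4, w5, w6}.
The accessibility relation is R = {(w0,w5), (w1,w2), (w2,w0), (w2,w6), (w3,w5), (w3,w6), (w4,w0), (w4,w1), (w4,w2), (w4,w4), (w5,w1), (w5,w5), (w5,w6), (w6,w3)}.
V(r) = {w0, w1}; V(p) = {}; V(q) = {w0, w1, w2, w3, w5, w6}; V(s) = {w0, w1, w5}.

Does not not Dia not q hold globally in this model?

No

Let φ = not not Dia not q. Evaluate φ at each world:
  w0 (successors {w5}): φ is false.
  w1 (successors {w2}): φ is false.
  w2 (successors {w0, w6}): φ is false.
  w3 (successors {w5, w6}): φ is false.
  w4 (successors {w0, w1, w2, w4}): φ is true.
  w5 (successors {w1, w5, w6}): φ is false.
  w6 (successors {w3}): φ is false.
Detail at w0 (counterexample):
  At w0: not Dia not q is true, so not not Dia not q is false.
    At w0: Dia not q is false, so not Dia not q is true.
      At w0: Dia not q requires not q at some successor in {w5}.
        At w5: not q is false.
      So Dia not q is false at w0.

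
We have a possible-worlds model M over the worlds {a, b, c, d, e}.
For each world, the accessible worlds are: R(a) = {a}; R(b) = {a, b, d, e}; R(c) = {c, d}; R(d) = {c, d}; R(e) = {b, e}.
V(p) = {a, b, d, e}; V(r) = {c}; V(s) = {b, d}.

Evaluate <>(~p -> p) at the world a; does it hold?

Yes

At a: <>(~p -> p) requires ~p -> p at some successor in {a}.
  ~p -> p holds at a, so <>(~p -> p) is true at a.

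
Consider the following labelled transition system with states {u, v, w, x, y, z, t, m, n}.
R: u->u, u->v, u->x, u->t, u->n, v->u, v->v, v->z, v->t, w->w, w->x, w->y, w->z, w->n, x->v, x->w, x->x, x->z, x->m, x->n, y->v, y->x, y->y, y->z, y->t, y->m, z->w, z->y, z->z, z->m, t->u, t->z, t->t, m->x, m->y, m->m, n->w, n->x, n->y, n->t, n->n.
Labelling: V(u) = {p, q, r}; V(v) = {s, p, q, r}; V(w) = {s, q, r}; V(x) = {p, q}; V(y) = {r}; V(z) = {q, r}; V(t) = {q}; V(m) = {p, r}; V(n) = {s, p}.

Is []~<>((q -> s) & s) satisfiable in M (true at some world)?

No

Recall that []ψ holds at a world iff ψ holds at every accessible world, and <>ψ holds iff ψ holds at some accessible world.
Let φ = []~<>((q -> s) & s). Evaluate φ at each world:
  u (successors {u, v, x, t, n}): φ is false.
  v (successors {u, v, z, t}): φ is false.
  w (successors {w, x, y, z, n}): φ is false.
  x (successors {v, w, x, z, m, n}): φ is false.
  y (successors {v, x, y, z, t, m}): φ is false.
  z (successors {w, y, z, m}): φ is false.
  t (successors {u, z, t}): φ is false.
  m (successors {x, y, m}): φ is false.
  n (successors {w, x, y, t, n}): φ is false.
For instance, at u:
  At u: []~<>((q -> s) & s) requires ~<>((q -> s) & s) at every successor {u, v, x, t, n}.
    ~<>((q -> s) & s) fails at u, so []~<>((q -> s) & s) is false at u.
      At u: <>((q -> s) & s) is true, so ~<>((q -> s) & s) is false.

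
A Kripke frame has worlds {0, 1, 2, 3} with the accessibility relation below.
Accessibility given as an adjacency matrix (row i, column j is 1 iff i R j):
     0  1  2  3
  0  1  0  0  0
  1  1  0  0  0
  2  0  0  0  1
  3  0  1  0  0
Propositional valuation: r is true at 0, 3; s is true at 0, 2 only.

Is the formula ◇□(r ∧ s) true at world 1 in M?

Yes

At 1: ◇□(r ∧ s) requires □(r ∧ s) at some successor in {0}.
  □(r ∧ s) holds at 0, so ◇□(r ∧ s) is true at 1.
    At 0: □(r ∧ s) requires r ∧ s at every successor {0}.
      At 0: r ∧ s is true.
    So □(r ∧ s) is true at 0.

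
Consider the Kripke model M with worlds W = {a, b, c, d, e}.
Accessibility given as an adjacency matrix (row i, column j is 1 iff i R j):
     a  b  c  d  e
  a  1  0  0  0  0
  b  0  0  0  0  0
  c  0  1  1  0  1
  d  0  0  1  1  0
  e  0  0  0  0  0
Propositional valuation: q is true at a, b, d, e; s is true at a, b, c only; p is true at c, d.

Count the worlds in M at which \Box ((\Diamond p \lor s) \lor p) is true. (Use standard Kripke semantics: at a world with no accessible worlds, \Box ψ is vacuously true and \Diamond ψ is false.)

Recall that \Box ψ holds at a world iff ψ holds at every accessible world, and \Diamond ψ holds iff ψ holds at some accessible world.
Let φ = \Box ((\Diamond p \lor s) \lor p). Evaluate φ at each world:
  a (successors {a}): φ is true.
  b (successors ∅): φ is true.
  c (successors {b, c, e}): φ is false.
  d (successors {c, d}): φ is true.
  e (successors ∅): φ is true.
For instance, at c:
  At c: \Box ((\Diamond p \lor s) \lor p) requires (\Diamond p \lor s) \lor p at every successor {b, c, e}.
    (\Diamond p \lor s) \lor p fails at e, so \Box ((\Diamond p \lor s) \lor p) is false at c.
      At e: \Diamond p \lor s is false, p is false, so (\Diamond p \lor s) \lor p is false.
Satisfying worlds: {a, b, d, e}

4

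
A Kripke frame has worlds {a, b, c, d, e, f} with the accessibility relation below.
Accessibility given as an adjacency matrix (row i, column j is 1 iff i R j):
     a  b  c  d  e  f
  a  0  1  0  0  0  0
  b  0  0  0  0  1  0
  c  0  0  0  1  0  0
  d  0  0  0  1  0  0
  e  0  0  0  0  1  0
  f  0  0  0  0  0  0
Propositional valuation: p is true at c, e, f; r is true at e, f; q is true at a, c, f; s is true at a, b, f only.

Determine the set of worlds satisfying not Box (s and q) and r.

e

Recall that Box ψ holds at a world iff ψ holds at every accessible world, and Dia ψ holds iff ψ holds at some accessible world.
Let φ = not Box (s and q) and r. Evaluate φ at each world:
  a (successors {b}): φ is false.
  b (successors {e}): φ is false.
  c (successors {d}): φ is false.
  d (successors {d}): φ is false.
  e (successors {e}): φ is true.
  f (successors ∅): φ is false.
For instance, at a:
  At a: not Box (s and q) is true, r is false, so not Box (s and q) and r is false.
    At a: Box (s and q) is false, so not Box (s and q) is true.
      At a: Box (s and q) requires s and q at every successor {b}.
        s and q fails at b, so Box (s and q) is false at a.
Satisfying worlds: {e}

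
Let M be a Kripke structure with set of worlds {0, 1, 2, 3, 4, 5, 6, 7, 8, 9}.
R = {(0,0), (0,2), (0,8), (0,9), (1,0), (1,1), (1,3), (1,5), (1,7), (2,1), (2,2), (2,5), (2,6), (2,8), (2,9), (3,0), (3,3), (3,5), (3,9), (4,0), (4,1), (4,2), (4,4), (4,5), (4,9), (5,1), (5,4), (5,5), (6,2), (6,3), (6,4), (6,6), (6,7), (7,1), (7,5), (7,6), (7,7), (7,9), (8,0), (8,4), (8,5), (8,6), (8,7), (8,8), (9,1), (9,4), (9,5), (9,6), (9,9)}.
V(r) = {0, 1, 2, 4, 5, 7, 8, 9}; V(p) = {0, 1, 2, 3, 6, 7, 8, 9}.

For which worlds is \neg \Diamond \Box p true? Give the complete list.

Let φ = \neg \Diamond \Box p. Evaluate φ at each world:
  0 (successors {0, 2, 8, 9}): φ is false.
  1 (successors {0, 1, 3, 5, 7}): φ is false.
  2 (successors {1, 2, 5, 6, 8, 9}): φ is true.
  3 (successors {0, 3, 5, 9}): φ is false.
  4 (successors {0, 1, 2, 4, 5, 9}): φ is false.
  5 (successors {1, 4, 5}): φ is true.
  6 (successors {2, 3, 4, 6, 7}): φ is true.
  7 (successors {1, 5, 6, 7, 9}): φ is true.
  8 (successors {0, 4, 5, 6, 7, 8}): φ is false.
  9 (successors {1, 4, 5, 6, 9}): φ is true.
For instance, at 0:
  At 0: \Diamond \Box p is true, so \neg \Diamond \Box p is false.
    At 0: \Diamond \Box p requires \Box p at some successor in {0, 2, 8, 9}.
      \Box p holds at 0, so \Diamond \Box p is true at 0.
Satisfying worlds: {2, 5, 6, 7, 9}

2, 5, 6, 7, 9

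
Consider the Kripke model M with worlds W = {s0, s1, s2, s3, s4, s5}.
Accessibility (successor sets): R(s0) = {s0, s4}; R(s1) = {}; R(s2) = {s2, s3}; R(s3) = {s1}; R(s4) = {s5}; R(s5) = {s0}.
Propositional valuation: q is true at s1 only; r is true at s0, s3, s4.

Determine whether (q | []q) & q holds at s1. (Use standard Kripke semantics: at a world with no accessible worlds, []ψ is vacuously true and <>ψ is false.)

At s1: q | []q is true, q is true, so (q | []q) & q is true.
  At s1: q is true, []q is true, so q | []q is true.
    At s1: no accessible worlds, so []q holds vacuously.

Yes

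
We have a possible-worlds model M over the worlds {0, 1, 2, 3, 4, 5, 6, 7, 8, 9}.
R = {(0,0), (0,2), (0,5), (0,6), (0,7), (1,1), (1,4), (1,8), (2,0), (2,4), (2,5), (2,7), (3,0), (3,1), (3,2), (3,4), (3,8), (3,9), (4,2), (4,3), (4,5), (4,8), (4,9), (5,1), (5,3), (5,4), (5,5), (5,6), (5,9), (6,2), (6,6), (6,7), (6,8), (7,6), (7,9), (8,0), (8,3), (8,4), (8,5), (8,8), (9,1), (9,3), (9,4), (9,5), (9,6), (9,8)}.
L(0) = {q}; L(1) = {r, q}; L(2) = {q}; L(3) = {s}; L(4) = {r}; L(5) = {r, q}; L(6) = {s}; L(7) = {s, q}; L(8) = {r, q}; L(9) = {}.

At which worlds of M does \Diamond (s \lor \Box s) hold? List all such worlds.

Let φ = \Diamond (s \lor \Box s). Evaluate φ at each world:
  0 (successors {0, 2, 5, 6, 7}): φ is true.
  1 (successors {1, 4, 8}): φ is false.
  2 (successors {0, 4, 5, 7}): φ is true.
  3 (successors {0, 1, 2, 4, 8, 9}): φ is false.
  4 (successors {2, 3, 5, 8, 9}): φ is true.
  5 (successors {1, 3, 4, 5, 6, 9}): φ is true.
  6 (successors {2, 6, 7, 8}): φ is true.
  7 (successors {6, 9}): φ is true.
  8 (successors {0, 3, 4, 5, 8}): φ is true.
  9 (successors {1, 3, 4, 5, 6, 8}): φ is true.
For instance, at 0:
  At 0: \Diamond (s \lor \Box s) requires s \lor \Box s at some successor in {0, 2, 5, 6, 7}.
    s \lor \Box s holds at 6, so \Diamond (s \lor \Box s) is true at 0.
      At 6: s is true, \Box s is false, so s \lor \Box s is true.
Satisfying worlds: {0, 2, 4, 5, 6, 7, 8, 9}

0, 2, 4, 5, 6, 7, 8, 9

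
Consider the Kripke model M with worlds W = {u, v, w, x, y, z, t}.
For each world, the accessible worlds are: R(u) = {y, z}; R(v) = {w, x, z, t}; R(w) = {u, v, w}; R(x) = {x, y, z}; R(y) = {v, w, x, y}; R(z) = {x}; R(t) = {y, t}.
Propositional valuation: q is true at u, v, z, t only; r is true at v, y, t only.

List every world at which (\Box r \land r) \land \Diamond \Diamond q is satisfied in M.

Recall that \Box ψ holds at a world iff ψ holds at every accessible world, and \Diamond ψ holds iff ψ holds at some accessible world.
Let φ = (\Box r \land r) \land \Diamond \Diamond q. Evaluate φ at each world:
  u (successors {y, z}): φ is false.
  v (successors {w, x, z, t}): φ is false.
  w (successors {u, v, w}): φ is false.
  x (successors {x, y, z}): φ is false.
  y (successors {v, w, x, y}): φ is false.
  z (successors {x}): φ is false.
  t (successors {y, t}): φ is true.
For instance, at v:
  At v: \Box r \land r is false, \Diamond \Diamond q is true, so (\Box r \land r) \land \Diamond \Diamond q is false.
    At v: \Box r is false, r is true, so \Box r \land r is false.
      At v: \Box r requires r at every successor {w, x, z, t}.
        r fails at w, so \Box r is false at v.
    At v: \Diamond \Diamond q requires \Diamond q at some successor in {w, x, z, t}.
      \Diamond q holds at w, so \Diamond \Diamond q is true at v.
Satisfying worlds: {t}

t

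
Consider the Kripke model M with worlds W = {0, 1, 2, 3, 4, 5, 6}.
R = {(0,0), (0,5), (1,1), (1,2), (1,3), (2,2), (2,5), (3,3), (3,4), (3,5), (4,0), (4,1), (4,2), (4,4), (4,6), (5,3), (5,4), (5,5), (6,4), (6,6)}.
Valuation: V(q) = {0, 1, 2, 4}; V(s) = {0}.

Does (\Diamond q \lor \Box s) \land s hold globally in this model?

No

Let φ = (\Diamond q \lor \Box s) \land s. Evaluate φ at each world:
  0 (successors {0, 5}): φ is true.
  1 (successors {1, 2, 3}): φ is false.
  2 (successors {2, 5}): φ is false.
  3 (successors {3, 4, 5}): φ is false.
  4 (successors {0, 1, 2, 4, 6}): φ is false.
  5 (successors {3, 4, 5}): φ is false.
  6 (successors {4, 6}): φ is false.
Detail at 1 (counterexample):
  At 1: \Diamond q \lor \Box s is true, s is false, so (\Diamond q \lor \Box s) \land s is false.
    At 1: \Diamond q is true, \Box s is false, so \Diamond q \lor \Box s is true.
      At 1: \Diamond q requires q at some successor in {1, 2, 3}.
        q holds at 1, so \Diamond q is true at 1.
      At 1: \Box s requires s at every successor {1, 2, 3}.
        s fails at 1, so \Box s is false at 1.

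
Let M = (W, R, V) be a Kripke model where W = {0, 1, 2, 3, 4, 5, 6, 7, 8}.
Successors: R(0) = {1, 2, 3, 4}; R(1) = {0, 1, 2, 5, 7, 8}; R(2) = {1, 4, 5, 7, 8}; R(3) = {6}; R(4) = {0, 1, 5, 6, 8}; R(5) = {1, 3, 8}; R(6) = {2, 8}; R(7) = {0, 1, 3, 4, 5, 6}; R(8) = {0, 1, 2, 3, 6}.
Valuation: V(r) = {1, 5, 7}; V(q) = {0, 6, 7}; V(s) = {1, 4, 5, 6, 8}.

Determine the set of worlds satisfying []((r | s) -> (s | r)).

0, 1, 2, 3, 4, 5, 6, 7, 8

Recall that []ψ holds at a world iff ψ holds at every accessible world, and <>ψ holds iff ψ holds at some accessible world.
Let φ = []((r | s) -> (s | r)). Evaluate φ at each world:
  0 (successors {1, 2, 3, 4}): φ is true.
  1 (successors {0, 1, 2, 5, 7, 8}): φ is true.
  2 (successors {1, 4, 5, 7, 8}): φ is true.
  3 (successors {6}): φ is true.
  4 (successors {0, 1, 5, 6, 8}): φ is true.
  5 (successors {1, 3, 8}): φ is true.
  6 (successors {2, 8}): φ is true.
  7 (successors {0, 1, 3, 4, 5, 6}): φ is true.
  8 (successors {0, 1, 2, 3, 6}): φ is true.
For instance, at 0:
  At 0: []((r | s) -> (s | r)) requires (r | s) -> (s | r) at every successor {1, 2, 3, 4}.
    At 1: (r | s) -> (s | r) is true.
    At 2: (r | s) -> (s | r) is true.
    At 3: (r | s) -> (s | r) is true.
    At 4: (r | s) -> (s | r) is true.
  So []((r | s) -> (s | r)) is true at 0.
Satisfying worlds: {0, 1, 2, 3, 4, 5, 6, 7, 8}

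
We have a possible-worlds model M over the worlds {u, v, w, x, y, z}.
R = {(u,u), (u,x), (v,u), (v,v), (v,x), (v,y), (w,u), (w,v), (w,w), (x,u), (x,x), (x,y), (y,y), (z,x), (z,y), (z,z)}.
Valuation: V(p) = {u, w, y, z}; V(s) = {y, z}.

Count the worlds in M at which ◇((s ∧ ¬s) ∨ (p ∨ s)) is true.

Let φ = ◇((s ∧ ¬s) ∨ (p ∨ s)). Evaluate φ at each world:
  u (successors {u, x}): φ is true.
  v (successors {u, v, x, y}): φ is true.
  w (successors {u, v, w}): φ is true.
  x (successors {u, x, y}): φ is true.
  y (successors {y}): φ is true.
  z (successors {x, y, z}): φ is true.
For instance, at w:
  At w: ◇((s ∧ ¬s) ∨ (p ∨ s)) requires (s ∧ ¬s) ∨ (p ∨ s) at some successor in {u, v, w}.
    (s ∧ ¬s) ∨ (p ∨ s) holds at u, so ◇((s ∧ ¬s) ∨ (p ∨ s)) is true at w.
Satisfying worlds: {u, v, w, x, y, z}

6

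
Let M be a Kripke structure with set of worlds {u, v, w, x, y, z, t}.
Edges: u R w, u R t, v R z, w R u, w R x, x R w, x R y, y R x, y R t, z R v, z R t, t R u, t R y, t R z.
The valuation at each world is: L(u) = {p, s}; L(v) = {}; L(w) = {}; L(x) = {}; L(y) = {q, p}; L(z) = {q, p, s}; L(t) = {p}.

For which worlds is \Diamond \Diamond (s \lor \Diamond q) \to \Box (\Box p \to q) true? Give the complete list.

v, w, x, t

Let φ = \Diamond \Diamond (s \lor \Diamond q) \to \Box (\Box p \to q). Evaluate φ at each world:
  u (successors {w, t}): φ is false.
  v (successors {z}): φ is true.
  w (successors {u, x}): φ is true.
  x (successors {w, y}): φ is true.
  y (successors {x, t}): φ is false.
  z (successors {v, t}): φ is false.
  t (successors {u, y, z}): φ is true.
For instance, at x:
  At x: \Diamond \Diamond (s \lor \Diamond q) is true, \Box (\Box p \to q) is true, so \Diamond \Diamond (s \lor \Diamond q) \to \Box (\Box p \to q) is true.
    At x: \Diamond \Diamond (s \lor \Diamond q) requires \Diamond (s \lor \Diamond q) at some successor in {w, y}.
      \Diamond (s \lor \Diamond q) holds at w, so \Diamond \Diamond (s \lor \Diamond q) is true at x.
    At x: \Box (\Box p \to q) requires \Box p \to q at every successor {w, y}.
      At w: \Box p \to q is true.
      At y: \Box p \to q is true.
    So \Box (\Box p \to q) is true at x.
Satisfying worlds: {v, w, x, t}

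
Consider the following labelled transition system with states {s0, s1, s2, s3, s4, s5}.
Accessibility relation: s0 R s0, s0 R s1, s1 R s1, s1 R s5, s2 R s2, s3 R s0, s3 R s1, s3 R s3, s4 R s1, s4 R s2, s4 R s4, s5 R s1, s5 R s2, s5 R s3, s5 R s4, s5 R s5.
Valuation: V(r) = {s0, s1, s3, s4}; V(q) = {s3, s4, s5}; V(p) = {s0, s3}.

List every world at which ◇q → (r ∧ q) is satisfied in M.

Let φ = ◇q → (r ∧ q). Evaluate φ at each world:
  s0 (successors {s0, s1}): φ is true.
  s1 (successors {s1, s5}): φ is false.
  s2 (successors {s2}): φ is true.
  s3 (successors {s0, s1, s3}): φ is true.
  s4 (successors {s1, s2, s4}): φ is true.
  s5 (successors {s1, s2, s3, s4, s5}): φ is false.
For instance, at s1:
  At s1: ◇q is true, r ∧ q is false, so ◇q → (r ∧ q) is false.
    At s1: ◇q requires q at some successor in {s1, s5}.
      q holds at s5, so ◇q is true at s1.
Satisfying worlds: {s0, s2, s3, s4}

s0, s2, s3, s4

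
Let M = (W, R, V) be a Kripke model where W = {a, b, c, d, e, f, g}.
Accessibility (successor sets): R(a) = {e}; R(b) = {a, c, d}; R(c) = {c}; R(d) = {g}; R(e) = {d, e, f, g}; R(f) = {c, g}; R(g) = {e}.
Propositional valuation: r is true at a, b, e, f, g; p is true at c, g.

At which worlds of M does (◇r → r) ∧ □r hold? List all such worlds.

Let φ = (◇r → r) ∧ □r. Evaluate φ at each world:
  a (successors {e}): φ is true.
  b (successors {a, c, d}): φ is false.
  c (successors {c}): φ is false.
  d (successors {g}): φ is false.
  e (successors {d, e, f, g}): φ is false.
  f (successors {c, g}): φ is false.
  g (successors {e}): φ is true.
For instance, at a:
  At a: ◇r → r is true, □r is true, so (◇r → r) ∧ □r is true.
    At a: ◇r is true, r is true, so ◇r → r is true.
      At a: ◇r requires r at some successor in {e}.
        r holds at e, so ◇r is true at a.
    At a: □r requires r at every successor {e}.
      At e: r is true.
    So □r is true at a.
Satisfying worlds: {a, g}

a, g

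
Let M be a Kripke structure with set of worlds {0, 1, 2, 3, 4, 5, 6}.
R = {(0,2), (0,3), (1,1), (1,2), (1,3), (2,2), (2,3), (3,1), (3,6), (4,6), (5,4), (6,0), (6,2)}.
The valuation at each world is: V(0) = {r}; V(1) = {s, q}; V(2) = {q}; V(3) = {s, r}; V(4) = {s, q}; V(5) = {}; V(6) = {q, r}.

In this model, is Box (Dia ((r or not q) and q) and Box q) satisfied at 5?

Yes

At 5: Box (Dia ((r or not q) and q) and Box q) requires Dia ((r or not q) and q) and Box q at every successor {4}.
    At 4: Dia ((r or not q) and q) is true, Box q is true, so Dia ((r or not q) and q) and Box q is true.
      At 4: Dia ((r or not q) and q) requires (r or not q) and q at some successor in {6}.
        (r or not q) and q holds at 6, so Dia ((r or not q) and q) is true at 4.
      At 4: Box q requires q at every successor {6}.
        At 6: q is true.
      So Box q is true at 4.
So Box (Dia ((r or not q) and q) and Box q) is true at 5.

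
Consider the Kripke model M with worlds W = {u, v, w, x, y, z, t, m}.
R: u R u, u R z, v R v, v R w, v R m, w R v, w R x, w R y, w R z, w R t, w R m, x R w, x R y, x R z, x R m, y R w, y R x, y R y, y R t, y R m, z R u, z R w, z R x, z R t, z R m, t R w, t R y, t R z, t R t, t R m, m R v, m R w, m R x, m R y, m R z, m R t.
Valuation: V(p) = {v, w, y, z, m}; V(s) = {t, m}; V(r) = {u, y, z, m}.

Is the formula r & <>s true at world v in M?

No

At v: r is false, <>s is true, so r & <>s is false.
  At v: <>s requires s at some successor in {v, w, m}.
    s holds at m, so <>s is true at v.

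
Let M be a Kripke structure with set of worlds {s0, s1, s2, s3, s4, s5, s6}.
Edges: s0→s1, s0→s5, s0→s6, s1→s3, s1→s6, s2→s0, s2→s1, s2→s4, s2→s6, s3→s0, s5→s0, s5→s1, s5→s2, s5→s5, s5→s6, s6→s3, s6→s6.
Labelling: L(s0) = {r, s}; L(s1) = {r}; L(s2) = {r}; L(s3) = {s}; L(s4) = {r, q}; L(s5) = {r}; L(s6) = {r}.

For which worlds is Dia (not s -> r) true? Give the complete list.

s0, s1, s2, s3, s5, s6

Recall that Dia ψ holds at a world iff ψ holds at some accessible world.
Let φ = Dia (not s -> r). Evaluate φ at each world:
  s0 (successors {s1, s5, s6}): φ is true.
  s1 (successors {s3, s6}): φ is true.
  s2 (successors {s0, s1, s4, s6}): φ is true.
  s3 (successors {s0}): φ is true.
  s4 (successors ∅): φ is false.
  s5 (successors {s0, s1, s2, s5, s6}): φ is true.
  s6 (successors {s3, s6}): φ is true.
For instance, at s5:
  At s5: Dia (not s -> r) requires not s -> r at some successor in {s0, s1, s2, s5, s6}.
    not s -> r holds at s0, so Dia (not s -> r) is true at s5.
Satisfying worlds: {s0, s1, s2, s3, s5, s6}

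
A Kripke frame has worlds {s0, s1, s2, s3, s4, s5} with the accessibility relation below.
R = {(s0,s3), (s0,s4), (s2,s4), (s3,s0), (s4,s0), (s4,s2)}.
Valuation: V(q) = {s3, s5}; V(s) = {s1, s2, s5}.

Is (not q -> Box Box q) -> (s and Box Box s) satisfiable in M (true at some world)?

Yes

Recall that Box ψ holds at a world iff ψ holds at every accessible world, and Dia ψ holds iff ψ holds at some accessible world.
Let φ = (not q -> Box Box q) -> (s and Box Box s). Evaluate φ at each world:
  s0 (successors {s3, s4}): φ is true.
  s1 (successors ∅): φ is true.
  s2 (successors {s4}): φ is true.
  s3 (successors {s0}): φ is false.
  s4 (successors {s0, s2}): φ is true.
  s5 (successors ∅): φ is true.
Detail at s0 (witness):
  At s0: not q -> Box Box q is false, s and Box Box s is false, so (not q -> Box Box q) -> (s and Box Box s) is true.
    At s0: not q is true, Box Box q is false, so not q -> Box Box q is false.
      At s0: Box Box q requires Box q at every successor {s3, s4}.
        Box q fails at s3, so Box Box q is false at s0.
    At s0: s is false, Box Box s is false, so s and Box Box s is false.
      At s0: Box Box s requires Box s at every successor {s3, s4}.
        Box s fails at s3, so Box Box s is false at s0.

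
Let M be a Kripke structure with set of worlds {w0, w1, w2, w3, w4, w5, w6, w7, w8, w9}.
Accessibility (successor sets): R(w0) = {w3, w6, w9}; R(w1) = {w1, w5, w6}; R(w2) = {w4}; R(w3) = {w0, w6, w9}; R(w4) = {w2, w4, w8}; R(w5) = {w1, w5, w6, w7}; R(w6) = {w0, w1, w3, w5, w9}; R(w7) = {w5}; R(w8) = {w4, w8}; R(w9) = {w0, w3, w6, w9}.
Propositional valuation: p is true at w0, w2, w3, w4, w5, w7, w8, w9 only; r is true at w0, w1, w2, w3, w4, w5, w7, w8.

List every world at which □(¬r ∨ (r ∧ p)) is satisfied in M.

w0, w2, w3, w4, w7, w8, w9

Let φ = □(¬r ∨ (r ∧ p)). Evaluate φ at each world:
  w0 (successors {w3, w6, w9}): φ is true.
  w1 (successors {w1, w5, w6}): φ is false.
  w2 (successors {w4}): φ is true.
  w3 (successors {w0, w6, w9}): φ is true.
  w4 (successors {w2, w4, w8}): φ is true.
  w5 (successors {w1, w5, w6, w7}): φ is false.
  w6 (successors {w0, w1, w3, w5, w9}): φ is false.
  w7 (successors {w5}): φ is true.
  w8 (successors {w4, w8}): φ is true.
  w9 (successors {w0, w3, w6, w9}): φ is true.
For instance, at w0:
  At w0: □(¬r ∨ (r ∧ p)) requires ¬r ∨ (r ∧ p) at every successor {w3, w6, w9}.
    At w3: ¬r ∨ (r ∧ p) is true.
    At w6: ¬r ∨ (r ∧ p) is true.
    At w9: ¬r ∨ (r ∧ p) is true.
  So □(¬r ∨ (r ∧ p)) is true at w0.
Satisfying worlds: {w0, w2, w3, w4, w7, w8, w9}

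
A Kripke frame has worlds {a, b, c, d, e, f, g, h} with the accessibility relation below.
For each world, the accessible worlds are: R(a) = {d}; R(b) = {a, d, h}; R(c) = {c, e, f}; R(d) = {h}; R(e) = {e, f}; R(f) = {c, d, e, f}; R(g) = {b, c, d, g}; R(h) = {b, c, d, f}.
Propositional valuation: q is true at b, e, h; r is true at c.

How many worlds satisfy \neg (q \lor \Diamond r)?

2

Recall that \Diamond ψ holds at a world iff ψ holds at some accessible world.
Let φ = \neg (q \lor \Diamond r). Evaluate φ at each world:
  a (successors {d}): φ is true.
  b (successors {a, d, h}): φ is false.
  c (successors {c, e, f}): φ is false.
  d (successors {h}): φ is true.
  e (successors {e, f}): φ is false.
  f (successors {c, d, e, f}): φ is false.
  g (successors {b, c, d, g}): φ is false.
  h (successors {b, c, d, f}): φ is false.
For instance, at h:
  At h: q \lor \Diamond r is true, so \neg (q \lor \Diamond r) is false.
    At h: q is true, \Diamond r is true, so q \lor \Diamond r is true.
      At h: \Diamond r requires r at some successor in {b, c, d, f}.
        r holds at c, so \Diamond r is true at h.
Satisfying worlds: {a, d}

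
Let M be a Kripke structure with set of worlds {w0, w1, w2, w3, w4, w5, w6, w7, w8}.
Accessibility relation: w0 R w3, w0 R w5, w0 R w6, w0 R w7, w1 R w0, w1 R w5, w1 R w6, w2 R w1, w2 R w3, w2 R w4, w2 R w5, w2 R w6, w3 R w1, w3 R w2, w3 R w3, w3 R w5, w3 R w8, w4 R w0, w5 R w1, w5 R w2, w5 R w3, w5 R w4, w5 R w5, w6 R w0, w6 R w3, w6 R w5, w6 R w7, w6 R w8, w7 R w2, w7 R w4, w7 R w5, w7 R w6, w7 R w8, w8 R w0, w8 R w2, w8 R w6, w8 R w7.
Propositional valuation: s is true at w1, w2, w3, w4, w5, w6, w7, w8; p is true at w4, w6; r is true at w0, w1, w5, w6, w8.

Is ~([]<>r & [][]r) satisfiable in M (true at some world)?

Let φ = ~([]<>r & [][]r). Evaluate φ at each world:
  w0 (successors {w3, w5, w6, w7}): φ is true.
  w1 (successors {w0, w5, w6}): φ is true.
  w2 (successors {w1, w3, w4, w5, w6}): φ is true.
  w3 (successors {w1, w2, w3, w5, w8}): φ is true.
  w4 (successors {w0}): φ is true.
  w5 (successors {w1, w2, w3, w4, w5}): φ is true.
  w6 (successors {w0, w3, w5, w7, w8}): φ is true.
  w7 (successors {w2, w4, w5, w6, w8}): φ is true.
  w8 (successors {w0, w2, w6, w7}): φ is true.
Detail at w0 (witness):
  At w0: []<>r & [][]r is false, so ~([]<>r & [][]r) is true.
    At w0: []<>r is true, [][]r is false, so []<>r & [][]r is false.
      At w0: []<>r requires <>r at every successor {w3, w5, w6, w7}.
        At w3: <>r is true.
        At w5: <>r is true.
        At w6: <>r is true.
        At w7: <>r is true.
      So []<>r is true at w0.
      At w0: [][]r requires []r at every successor {w3, w5, w6, w7}.
        []r fails at w3, so [][]r is false at w0.

Yes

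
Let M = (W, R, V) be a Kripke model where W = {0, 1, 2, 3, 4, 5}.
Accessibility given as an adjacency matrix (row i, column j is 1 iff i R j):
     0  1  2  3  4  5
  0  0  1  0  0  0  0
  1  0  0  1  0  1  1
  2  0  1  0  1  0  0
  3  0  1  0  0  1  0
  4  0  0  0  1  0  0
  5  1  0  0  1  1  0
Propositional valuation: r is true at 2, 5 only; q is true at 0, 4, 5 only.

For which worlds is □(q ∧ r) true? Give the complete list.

Let φ = □(q ∧ r). Evaluate φ at each world:
  0 (successors {1}): φ is false.
  1 (successors {2, 4, 5}): φ is false.
  2 (successors {1, 3}): φ is false.
  3 (successors {1, 4}): φ is false.
  4 (successors {3}): φ is false.
  5 (successors {0, 3, 4}): φ is false.
For instance, at 5:
  At 5: □(q ∧ r) requires q ∧ r at every successor {0, 3, 4}.
    q ∧ r fails at 0, so □(q ∧ r) is false at 5.
Satisfying worlds: none.

none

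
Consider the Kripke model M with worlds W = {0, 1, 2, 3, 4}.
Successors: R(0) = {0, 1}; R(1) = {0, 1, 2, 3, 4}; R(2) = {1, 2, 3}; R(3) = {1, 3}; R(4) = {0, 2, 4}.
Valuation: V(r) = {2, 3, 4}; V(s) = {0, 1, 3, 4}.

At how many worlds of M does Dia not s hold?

Recall that Dia ψ holds at a world iff ψ holds at some accessible world.
Let φ = Dia not s. Evaluate φ at each world:
  0 (successors {0, 1}): φ is false.
  1 (successors {0, 1, 2, 3, 4}): φ is true.
  2 (successors {1, 2, 3}): φ is true.
  3 (successors {1, 3}): φ is false.
  4 (successors {0, 2, 4}): φ is true.
For instance, at 2:
  At 2: Dia not s requires not s at some successor in {1, 2, 3}.
    not s holds at 2, so Dia not s is true at 2.
Satisfying worlds: {1, 2, 4}

3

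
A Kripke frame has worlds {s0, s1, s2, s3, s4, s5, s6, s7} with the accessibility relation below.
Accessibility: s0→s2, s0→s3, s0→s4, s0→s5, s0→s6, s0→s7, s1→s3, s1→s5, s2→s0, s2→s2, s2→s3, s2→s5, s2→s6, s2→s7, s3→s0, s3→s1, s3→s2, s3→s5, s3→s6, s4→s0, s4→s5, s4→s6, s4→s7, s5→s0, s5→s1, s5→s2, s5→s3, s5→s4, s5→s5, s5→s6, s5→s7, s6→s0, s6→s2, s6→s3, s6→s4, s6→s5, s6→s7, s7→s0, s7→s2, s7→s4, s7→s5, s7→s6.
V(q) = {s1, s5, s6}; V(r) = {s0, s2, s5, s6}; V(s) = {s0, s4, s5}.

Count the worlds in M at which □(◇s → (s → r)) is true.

Let φ = □(◇s → (s → r)). Evaluate φ at each world:
  s0 (successors {s2, s3, s4, s5, s6, s7}): φ is false.
  s1 (successors {s3, s5}): φ is true.
  s2 (successors {s0, s2, s3, s5, s6, s7}): φ is true.
  s3 (successors {s0, s1, s2, s5, s6}): φ is true.
  s4 (successors {s0, s5, s6, s7}): φ is true.
  s5 (successors {s0, s1, s2, s3, s4, s5, s6, s7}): φ is false.
  s6 (successors {s0, s2, s3, s4, s5, s7}): φ is false.
  s7 (successors {s0, s2, s4, s5, s6}): φ is false.
For instance, at s0:
  At s0: □(◇s → (s → r)) requires ◇s → (s → r) at every successor {s2, s3, s4, s5, s6, s7}.
    ◇s → (s → r) fails at s4, so □(◇s → (s → r)) is false at s0.
      At s4: ◇s is true, s → r is false, so ◇s → (s → r) is false.
Satisfying worlds: {s1, s2, s3, s4}

4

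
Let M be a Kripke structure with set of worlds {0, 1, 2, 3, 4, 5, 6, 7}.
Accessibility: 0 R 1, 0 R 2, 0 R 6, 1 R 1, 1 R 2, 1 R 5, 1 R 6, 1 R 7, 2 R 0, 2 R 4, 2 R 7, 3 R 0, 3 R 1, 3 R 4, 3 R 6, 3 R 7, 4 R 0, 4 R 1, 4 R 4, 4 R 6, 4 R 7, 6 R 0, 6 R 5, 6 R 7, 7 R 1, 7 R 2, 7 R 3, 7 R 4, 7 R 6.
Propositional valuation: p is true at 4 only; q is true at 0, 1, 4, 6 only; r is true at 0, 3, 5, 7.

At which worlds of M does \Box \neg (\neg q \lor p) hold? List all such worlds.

Let φ = \Box \neg (\neg q \lor p). Evaluate φ at each world:
  0 (successors {1, 2, 6}): φ is false.
  1 (successors {1, 2, 5, 6, 7}): φ is false.
  2 (successors {0, 4, 7}): φ is false.
  3 (successors {0, 1, 4, 6, 7}): φ is false.
  4 (successors {0, 1, 4, 6, 7}): φ is false.
  5 (successors ∅): φ is true.
  6 (successors {0, 5, 7}): φ is false.
  7 (successors {1, 2, 3, 4, 6}): φ is false.
For instance, at 6:
  At 6: \Box \neg (\neg q \lor p) requires \neg (\neg q \lor p) at every successor {0, 5, 7}.
    \neg (\neg q \lor p) fails at 5, so \Box \neg (\neg q \lor p) is false at 6.
Satisfying worlds: {5}

5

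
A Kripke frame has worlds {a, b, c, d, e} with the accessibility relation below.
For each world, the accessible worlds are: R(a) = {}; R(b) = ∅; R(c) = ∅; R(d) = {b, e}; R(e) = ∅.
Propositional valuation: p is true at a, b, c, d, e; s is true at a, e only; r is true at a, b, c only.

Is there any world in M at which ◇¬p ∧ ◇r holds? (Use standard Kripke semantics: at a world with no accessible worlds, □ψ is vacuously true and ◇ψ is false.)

Recall that ◇ψ holds at a world iff ψ holds at some accessible world.
Let φ = ◇¬p ∧ ◇r. Evaluate φ at each world:
  a (successors ∅): φ is false.
  b (successors ∅): φ is false.
  c (successors ∅): φ is false.
  d (successors {b, e}): φ is false.
  e (successors ∅): φ is false.
For instance, at d:
  At d: ◇¬p is false, ◇r is true, so ◇¬p ∧ ◇r is false.
    At d: ◇¬p requires ¬p at some successor in {b, e}.
      At b: ¬p is false.
      At e: ¬p is false.
    So ◇¬p is false at d.
    At d: ◇r requires r at some successor in {b, e}.
      r holds at b, so ◇r is true at d.

No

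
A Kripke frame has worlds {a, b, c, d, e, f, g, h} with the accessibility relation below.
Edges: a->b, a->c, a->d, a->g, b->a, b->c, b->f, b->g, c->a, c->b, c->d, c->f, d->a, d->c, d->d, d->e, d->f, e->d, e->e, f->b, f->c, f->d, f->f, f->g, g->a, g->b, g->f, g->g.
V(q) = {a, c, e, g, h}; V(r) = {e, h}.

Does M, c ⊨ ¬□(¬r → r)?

Recall that □ψ holds at a world iff ψ holds at every accessible world, and ◇ψ holds iff ψ holds at some accessible world.
At c: □(¬r → r) is false, so ¬□(¬r → r) is true.
  At c: □(¬r → r) requires ¬r → r at every successor {a, b, d, f}.
    ¬r → r fails at a, so □(¬r → r) is false at c.

Yes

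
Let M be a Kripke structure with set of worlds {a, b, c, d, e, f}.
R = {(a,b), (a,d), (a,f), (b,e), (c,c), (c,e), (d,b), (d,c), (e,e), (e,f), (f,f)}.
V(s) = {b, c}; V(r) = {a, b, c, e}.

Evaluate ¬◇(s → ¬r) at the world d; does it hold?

Yes

At d: ◇(s → ¬r) is false, so ¬◇(s → ¬r) is true.
  At d: ◇(s → ¬r) requires s → ¬r at some successor in {b, c}.
    At b: s → ¬r is false.
    At c: s → ¬r is false.
  So ◇(s → ¬r) is false at d.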